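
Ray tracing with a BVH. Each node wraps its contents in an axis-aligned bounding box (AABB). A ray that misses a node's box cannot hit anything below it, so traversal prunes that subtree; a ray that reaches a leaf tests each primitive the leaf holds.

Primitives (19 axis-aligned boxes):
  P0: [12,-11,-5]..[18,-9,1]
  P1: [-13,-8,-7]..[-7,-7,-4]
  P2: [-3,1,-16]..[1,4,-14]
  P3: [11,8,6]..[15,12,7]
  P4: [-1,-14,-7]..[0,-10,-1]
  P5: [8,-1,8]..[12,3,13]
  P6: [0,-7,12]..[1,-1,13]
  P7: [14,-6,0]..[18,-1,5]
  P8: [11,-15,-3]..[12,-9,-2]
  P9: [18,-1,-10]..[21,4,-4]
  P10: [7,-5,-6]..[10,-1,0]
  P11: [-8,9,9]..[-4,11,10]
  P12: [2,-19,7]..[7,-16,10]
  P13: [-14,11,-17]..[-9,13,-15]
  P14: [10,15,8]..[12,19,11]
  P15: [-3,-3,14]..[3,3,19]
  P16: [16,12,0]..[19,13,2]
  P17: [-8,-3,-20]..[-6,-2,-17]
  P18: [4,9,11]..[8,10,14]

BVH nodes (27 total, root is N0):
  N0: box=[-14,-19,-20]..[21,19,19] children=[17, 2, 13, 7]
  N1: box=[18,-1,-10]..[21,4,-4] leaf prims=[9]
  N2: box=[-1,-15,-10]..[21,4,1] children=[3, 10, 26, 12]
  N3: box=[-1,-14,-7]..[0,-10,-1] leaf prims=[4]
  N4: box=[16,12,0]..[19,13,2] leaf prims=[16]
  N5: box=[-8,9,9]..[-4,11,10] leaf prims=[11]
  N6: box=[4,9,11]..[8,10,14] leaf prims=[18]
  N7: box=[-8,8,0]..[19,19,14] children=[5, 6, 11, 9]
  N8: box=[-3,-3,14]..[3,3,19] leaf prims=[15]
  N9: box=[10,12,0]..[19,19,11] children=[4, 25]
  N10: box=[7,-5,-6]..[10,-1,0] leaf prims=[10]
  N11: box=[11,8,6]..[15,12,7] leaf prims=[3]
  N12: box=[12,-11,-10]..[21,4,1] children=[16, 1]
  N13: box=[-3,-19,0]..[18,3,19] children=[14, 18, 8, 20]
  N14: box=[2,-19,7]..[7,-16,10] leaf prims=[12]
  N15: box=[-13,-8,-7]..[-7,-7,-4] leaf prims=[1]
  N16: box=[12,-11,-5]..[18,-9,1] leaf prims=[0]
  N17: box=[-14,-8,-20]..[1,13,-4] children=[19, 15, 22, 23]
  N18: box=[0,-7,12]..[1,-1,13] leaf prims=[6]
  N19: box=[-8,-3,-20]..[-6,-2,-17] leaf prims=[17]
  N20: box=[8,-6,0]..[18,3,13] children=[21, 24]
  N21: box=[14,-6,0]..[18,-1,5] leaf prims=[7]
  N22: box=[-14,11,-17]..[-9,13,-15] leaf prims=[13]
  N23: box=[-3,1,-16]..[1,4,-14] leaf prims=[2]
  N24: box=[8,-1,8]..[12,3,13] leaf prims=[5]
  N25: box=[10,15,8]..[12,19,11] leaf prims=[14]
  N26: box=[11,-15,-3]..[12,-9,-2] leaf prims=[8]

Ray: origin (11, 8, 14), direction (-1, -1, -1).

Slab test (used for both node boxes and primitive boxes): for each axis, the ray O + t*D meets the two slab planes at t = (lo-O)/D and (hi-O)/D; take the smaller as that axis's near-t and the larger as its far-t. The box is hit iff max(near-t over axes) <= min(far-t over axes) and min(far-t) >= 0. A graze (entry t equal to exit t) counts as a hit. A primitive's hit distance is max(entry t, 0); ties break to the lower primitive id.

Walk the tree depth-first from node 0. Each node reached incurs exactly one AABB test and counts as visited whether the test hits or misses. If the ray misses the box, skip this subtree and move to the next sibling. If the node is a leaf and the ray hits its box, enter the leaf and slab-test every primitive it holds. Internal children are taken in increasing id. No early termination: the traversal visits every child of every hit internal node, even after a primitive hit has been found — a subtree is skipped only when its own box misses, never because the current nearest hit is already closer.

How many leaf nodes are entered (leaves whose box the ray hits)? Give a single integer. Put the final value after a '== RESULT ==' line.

Trace the traversal:
N0 x:[-10,25] y:[-11,27] z:[-5,34] -> hit [-5,25], descend [2, 7, 13, 17]
  N2 x:[-10,12] y:[4,23] z:[13,24] -> miss, prune
  N7 x:[-8,19] y:[-11,0] z:[0,14] -> hit [0,0], descend [5, 6, 9, 11]
    N5 x:[15,19] y:[-3,-1] z:[4,5] -> miss, prune
    N6 x:[3,7] y:[-2,-1] z:[0,3] -> miss, prune
    N9 x:[-8,1] y:[-11,-4] z:[3,14] -> miss, prune
    N11 x:[-4,0] y:[-4,0] z:[7,8] -> miss, prune
  N13 x:[-7,14] y:[5,27] z:[-5,14] -> hit [5,14], descend [8, 14, 18, 20]
    N8 x:[8,14] y:[5,11] z:[-5,0] -> miss, prune
    N14 x:[4,9] y:[24,27] z:[4,7] -> miss, prune
    N18 x:[10,11] y:[9,15] z:[1,2] -> miss, prune
    N20 x:[-7,3] y:[5,14] z:[1,14] -> miss, prune
  N17 x:[10,25] y:[-5,16] z:[18,34] -> miss, prune

Visited [0, 2, 7, 5, 6, 9, 11, 13, 8, 14, 18, 20, 17]. Tests: 13 box, 0 leaf. Nearest: miss.

== RESULT ==
0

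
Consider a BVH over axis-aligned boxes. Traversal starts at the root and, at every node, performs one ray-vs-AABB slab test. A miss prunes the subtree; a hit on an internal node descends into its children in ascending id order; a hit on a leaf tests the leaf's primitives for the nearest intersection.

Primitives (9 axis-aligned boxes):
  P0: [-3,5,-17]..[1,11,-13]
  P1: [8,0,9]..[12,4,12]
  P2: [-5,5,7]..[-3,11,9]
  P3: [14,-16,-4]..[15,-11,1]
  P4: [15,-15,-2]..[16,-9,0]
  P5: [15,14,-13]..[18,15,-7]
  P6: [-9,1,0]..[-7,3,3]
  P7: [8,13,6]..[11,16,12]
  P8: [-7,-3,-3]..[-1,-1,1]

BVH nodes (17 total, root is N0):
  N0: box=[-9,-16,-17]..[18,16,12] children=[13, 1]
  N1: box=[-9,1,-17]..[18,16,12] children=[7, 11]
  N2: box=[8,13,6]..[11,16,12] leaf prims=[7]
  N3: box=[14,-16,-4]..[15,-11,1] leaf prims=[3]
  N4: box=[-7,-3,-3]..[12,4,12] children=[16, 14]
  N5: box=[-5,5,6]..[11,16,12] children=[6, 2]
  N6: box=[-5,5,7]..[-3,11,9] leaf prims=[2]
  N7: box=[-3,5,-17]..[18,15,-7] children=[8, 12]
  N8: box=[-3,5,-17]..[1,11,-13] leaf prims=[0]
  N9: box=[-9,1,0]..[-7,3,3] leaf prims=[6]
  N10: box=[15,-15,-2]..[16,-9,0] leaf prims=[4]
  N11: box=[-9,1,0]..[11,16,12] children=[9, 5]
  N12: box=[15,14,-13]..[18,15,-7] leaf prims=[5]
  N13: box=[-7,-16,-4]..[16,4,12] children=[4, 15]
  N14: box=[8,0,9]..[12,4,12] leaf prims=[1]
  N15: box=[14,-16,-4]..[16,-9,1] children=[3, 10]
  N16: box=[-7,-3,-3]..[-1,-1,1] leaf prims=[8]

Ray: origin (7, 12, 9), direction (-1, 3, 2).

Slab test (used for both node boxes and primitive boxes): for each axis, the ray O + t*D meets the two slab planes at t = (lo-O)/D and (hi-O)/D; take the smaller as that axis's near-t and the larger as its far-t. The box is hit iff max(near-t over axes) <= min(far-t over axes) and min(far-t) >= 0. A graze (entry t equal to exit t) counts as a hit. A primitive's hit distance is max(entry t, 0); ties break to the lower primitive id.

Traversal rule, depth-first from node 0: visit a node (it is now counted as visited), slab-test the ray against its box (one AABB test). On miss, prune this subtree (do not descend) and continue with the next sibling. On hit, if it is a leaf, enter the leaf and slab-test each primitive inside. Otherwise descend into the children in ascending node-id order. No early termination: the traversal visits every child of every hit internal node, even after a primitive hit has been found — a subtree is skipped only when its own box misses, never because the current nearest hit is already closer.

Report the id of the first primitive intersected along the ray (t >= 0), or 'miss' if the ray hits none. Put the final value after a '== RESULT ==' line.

Walk:
N0 x:[-11,16] y:[-28/3,4/3] z:[-13,3/2] -> hit [-28/3,4/3], descend [1, 13]
  N1 x:[-11,16] y:[-11/3,4/3] z:[-13,3/2] -> hit [-11/3,4/3], descend [7, 11]
    N7 x:[-11,10] y:[-7/3,1] z:[-13,-8] -> miss, prune
    N11 x:[-4,16] y:[-11/3,4/3] z:[-9/2,3/2] -> hit [-11/3,4/3], descend [5, 9]
      N5 x:[-4,12] y:[-7/3,4/3] z:[-3/2,3/2] -> hit [-3/2,4/3], descend [2, 6]
        N2 x:[-4,-1] y:[1/3,4/3] z:[-3/2,3/2] -> miss, prune
        N6 x:[10,12] y:[-7/3,-1/3] z:[-1,0] -> miss, prune
      N9 x:[14,16] y:[-11/3,-3] z:[-9/2,-3] -> miss, prune
  N13 x:[-9,14] y:[-28/3,-8/3] z:[-13/2,3/2] -> miss, prune

order=[0, 1, 7, 11, 5, 2, 6, 9, 13]  |boxes|=9  |leaves|=0  hit=miss

== RESULT ==
miss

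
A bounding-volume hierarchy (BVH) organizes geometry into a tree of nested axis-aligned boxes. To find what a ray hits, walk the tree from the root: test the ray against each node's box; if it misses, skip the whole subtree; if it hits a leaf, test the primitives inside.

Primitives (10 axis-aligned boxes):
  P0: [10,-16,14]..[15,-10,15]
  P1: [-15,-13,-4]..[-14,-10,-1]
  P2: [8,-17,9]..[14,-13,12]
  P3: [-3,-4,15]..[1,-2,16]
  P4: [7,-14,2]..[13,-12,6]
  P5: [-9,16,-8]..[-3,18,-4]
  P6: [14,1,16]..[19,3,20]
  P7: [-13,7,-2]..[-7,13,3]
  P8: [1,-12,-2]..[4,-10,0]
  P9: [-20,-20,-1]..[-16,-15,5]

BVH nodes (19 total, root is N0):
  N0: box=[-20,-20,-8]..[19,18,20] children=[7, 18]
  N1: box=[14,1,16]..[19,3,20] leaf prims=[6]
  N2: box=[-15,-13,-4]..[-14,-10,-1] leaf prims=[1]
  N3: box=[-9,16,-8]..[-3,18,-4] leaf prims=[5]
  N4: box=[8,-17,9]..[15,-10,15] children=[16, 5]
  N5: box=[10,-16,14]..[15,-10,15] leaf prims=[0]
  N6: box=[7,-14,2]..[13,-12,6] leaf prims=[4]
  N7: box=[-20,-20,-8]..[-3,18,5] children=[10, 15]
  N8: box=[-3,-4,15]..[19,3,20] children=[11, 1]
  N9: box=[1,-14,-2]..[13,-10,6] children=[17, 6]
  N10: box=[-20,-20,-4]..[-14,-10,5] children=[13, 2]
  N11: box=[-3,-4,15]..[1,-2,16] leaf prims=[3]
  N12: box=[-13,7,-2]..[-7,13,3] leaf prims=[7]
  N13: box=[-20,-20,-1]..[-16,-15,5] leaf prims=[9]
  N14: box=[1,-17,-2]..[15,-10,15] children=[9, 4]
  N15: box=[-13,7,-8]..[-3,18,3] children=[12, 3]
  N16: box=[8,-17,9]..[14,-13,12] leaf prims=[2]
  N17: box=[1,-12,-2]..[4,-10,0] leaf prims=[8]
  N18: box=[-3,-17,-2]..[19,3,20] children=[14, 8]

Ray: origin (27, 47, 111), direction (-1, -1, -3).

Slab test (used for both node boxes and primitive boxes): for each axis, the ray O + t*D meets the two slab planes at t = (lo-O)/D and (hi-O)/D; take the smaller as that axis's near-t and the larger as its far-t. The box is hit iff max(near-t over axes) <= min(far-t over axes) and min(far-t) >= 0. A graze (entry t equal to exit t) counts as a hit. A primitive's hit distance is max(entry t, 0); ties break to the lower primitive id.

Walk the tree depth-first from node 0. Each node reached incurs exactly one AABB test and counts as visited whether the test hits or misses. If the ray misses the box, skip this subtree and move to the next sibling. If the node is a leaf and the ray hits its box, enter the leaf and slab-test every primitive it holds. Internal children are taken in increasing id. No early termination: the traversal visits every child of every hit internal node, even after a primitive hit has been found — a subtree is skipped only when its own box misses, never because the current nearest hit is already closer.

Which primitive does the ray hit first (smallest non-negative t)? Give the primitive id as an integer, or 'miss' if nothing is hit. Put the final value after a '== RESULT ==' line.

Traverse from the root:
N0 x:[8,47] y:[29,67] z:[91/3,119/3] -> hit [91/3,119/3], descend [7, 18]
  N7 x:[30,47] y:[29,67] z:[106/3,119/3] -> hit [106/3,119/3], descend [10, 15]
    N10 x:[41,47] y:[57,67] z:[106/3,115/3] -> miss, prune
    N15 x:[30,40] y:[29,40] z:[36,119/3] -> hit [36,119/3], descend [3, 12]
      N3 x:[30,36] y:[29,31] z:[115/3,119/3] -> miss, prune
      N12 x:[34,40] y:[34,40] z:[36,113/3] -> hit [36,113/3] leaf, test {P7@t=36}
  N18 x:[8,30] y:[44,64] z:[91/3,113/3] -> miss, prune

Visited [0, 7, 10, 15, 3, 12, 18]. Tests: 7 box, 1 leaf. Nearest: P7.

== RESULT ==
7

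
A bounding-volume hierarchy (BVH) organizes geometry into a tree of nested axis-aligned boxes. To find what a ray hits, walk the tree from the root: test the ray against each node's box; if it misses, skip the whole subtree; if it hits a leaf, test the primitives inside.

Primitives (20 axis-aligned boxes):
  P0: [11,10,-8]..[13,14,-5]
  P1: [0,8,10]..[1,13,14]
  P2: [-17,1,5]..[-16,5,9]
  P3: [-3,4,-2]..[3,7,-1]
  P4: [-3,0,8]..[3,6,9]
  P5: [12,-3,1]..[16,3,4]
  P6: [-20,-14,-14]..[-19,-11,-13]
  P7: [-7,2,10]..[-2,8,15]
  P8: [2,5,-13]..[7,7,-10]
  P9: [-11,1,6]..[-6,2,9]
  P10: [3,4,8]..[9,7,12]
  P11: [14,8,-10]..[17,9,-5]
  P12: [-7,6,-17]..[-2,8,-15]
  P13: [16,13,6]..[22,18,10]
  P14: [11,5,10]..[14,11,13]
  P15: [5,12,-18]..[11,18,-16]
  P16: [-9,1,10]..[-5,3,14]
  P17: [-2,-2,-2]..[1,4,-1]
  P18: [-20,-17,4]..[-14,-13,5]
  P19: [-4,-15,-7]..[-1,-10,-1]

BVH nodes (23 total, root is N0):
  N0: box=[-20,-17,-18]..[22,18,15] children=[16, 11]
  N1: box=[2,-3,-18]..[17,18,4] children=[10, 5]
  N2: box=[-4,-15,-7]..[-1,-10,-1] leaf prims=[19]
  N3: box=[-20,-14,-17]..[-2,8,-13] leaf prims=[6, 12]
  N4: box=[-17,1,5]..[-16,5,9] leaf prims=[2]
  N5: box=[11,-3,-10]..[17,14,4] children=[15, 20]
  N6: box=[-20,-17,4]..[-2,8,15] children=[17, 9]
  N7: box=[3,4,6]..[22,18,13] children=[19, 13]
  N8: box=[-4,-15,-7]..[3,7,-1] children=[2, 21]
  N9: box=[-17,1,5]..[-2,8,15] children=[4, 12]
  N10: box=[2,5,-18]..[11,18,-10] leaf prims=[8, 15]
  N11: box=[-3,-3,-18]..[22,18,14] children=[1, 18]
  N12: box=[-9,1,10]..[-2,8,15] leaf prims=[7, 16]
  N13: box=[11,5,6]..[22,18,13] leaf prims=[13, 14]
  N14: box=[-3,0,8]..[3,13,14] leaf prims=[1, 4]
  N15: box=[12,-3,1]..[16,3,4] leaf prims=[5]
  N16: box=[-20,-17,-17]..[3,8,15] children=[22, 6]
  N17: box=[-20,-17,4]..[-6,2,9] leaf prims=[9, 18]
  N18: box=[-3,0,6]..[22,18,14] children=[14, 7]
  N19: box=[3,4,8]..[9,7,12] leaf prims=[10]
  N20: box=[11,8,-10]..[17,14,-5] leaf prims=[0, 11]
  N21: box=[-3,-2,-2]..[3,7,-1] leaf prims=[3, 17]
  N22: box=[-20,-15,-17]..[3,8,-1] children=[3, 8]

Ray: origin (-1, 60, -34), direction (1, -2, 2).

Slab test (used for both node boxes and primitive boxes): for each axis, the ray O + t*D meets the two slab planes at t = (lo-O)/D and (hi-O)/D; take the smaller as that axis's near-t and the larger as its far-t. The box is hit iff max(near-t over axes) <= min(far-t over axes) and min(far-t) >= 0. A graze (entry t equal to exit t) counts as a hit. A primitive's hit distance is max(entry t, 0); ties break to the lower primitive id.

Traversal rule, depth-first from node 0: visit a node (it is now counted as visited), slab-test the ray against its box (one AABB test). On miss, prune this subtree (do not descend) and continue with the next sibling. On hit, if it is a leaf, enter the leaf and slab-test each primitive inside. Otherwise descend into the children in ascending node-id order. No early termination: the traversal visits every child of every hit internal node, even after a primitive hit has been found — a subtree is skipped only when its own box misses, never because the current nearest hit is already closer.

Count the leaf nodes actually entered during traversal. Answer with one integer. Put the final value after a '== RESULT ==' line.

Traverse from the root:
N0 x:[-19,23] y:[21,77/2] z:[8,49/2] -> hit [21,23], descend [11, 16]
  N11 x:[-2,23] y:[21,63/2] z:[8,24] -> hit [21,23], descend [1, 18]
    N1 x:[3,18] y:[21,63/2] z:[8,19] -> miss, prune
    N18 x:[-2,23] y:[21,30] z:[20,24] -> hit [21,23], descend [7, 14]
      N7 x:[4,23] y:[21,28] z:[20,47/2] -> hit [21,23], descend [13, 19]
        N13 x:[12,23] y:[21,55/2] z:[20,47/2] -> hit [21,23] leaf, test {P13@t=21, P14(miss)}
        N19 x:[4,10] y:[53/2,28] z:[21,23] -> miss, prune
      N14 x:[-2,4] y:[47/2,30] z:[21,24] -> miss, prune
  N16 x:[-19,4] y:[26,77/2] z:[17/2,49/2] -> miss, prune

Summary -> nodes [0, 11, 1, 18, 7, 13, 19, 14, 16]; box-tests=9; leaf-entries=1; first=P13

== RESULT ==
1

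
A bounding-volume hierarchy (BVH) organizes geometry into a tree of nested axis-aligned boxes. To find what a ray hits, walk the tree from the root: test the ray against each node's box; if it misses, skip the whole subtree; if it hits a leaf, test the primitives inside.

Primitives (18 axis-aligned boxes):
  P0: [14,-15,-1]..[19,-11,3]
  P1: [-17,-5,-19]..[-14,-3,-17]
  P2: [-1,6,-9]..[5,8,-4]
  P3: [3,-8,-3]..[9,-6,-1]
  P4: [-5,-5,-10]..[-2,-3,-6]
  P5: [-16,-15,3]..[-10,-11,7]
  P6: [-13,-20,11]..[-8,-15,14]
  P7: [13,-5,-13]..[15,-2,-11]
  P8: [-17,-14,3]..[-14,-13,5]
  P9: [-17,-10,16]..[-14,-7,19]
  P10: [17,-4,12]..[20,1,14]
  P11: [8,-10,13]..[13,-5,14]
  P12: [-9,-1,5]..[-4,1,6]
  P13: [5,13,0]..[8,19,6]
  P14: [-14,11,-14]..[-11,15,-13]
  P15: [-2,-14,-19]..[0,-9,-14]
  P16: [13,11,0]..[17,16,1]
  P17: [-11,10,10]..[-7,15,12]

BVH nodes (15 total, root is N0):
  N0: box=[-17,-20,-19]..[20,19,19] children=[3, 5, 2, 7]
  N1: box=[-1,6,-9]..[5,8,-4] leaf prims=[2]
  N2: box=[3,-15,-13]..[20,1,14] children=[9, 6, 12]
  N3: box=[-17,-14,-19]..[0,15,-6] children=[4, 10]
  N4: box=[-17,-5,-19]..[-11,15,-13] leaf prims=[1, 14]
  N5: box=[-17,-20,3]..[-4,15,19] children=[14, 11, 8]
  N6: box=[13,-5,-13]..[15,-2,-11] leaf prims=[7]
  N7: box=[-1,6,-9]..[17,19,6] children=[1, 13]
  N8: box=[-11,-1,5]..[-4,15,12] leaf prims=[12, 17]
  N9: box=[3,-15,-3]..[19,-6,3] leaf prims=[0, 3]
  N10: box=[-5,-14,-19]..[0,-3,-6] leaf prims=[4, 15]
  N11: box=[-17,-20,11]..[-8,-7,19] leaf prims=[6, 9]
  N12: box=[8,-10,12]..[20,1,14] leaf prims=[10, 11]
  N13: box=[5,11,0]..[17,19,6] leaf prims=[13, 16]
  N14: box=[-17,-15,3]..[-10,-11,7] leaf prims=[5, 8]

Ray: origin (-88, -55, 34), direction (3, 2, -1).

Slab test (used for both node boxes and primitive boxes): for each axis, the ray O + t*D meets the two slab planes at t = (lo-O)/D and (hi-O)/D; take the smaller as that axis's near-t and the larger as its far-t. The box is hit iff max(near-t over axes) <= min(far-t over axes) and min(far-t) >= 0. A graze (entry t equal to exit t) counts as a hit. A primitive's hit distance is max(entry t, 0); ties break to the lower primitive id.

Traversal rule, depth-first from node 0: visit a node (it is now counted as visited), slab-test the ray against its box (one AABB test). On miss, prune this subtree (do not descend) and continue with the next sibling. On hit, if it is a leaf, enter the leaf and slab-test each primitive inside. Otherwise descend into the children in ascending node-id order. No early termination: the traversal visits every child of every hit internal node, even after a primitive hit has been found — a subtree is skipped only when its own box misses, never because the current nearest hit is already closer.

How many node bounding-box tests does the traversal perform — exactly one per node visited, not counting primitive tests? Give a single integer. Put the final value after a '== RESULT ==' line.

Trace the traversal:
N0 x:[71/3,36] y:[35/2,37] z:[15,53] -> hit [71/3,36], descend [2, 3, 5, 7]
  N2 x:[91/3,36] y:[20,28] z:[20,47] -> miss, prune
  N3 x:[71/3,88/3] y:[41/2,35] z:[40,53] -> miss, prune
  N5 x:[71/3,28] y:[35/2,35] z:[15,31] -> hit [71/3,28], descend [8, 11, 14]
    N8 x:[77/3,28] y:[27,35] z:[22,29] -> hit [27,28] leaf, test {P12@t=28, P17(miss)}
    N11 x:[71/3,80/3] y:[35/2,24] z:[15,23] -> miss, prune
    N14 x:[71/3,26] y:[20,22] z:[27,31] -> miss, prune
  N7 x:[29,35] y:[61/2,37] z:[28,43] -> hit [61/2,35], descend [1, 13]
    N1 x:[29,31] y:[61/2,63/2] z:[38,43] -> miss, prune
    N13 x:[31,35] y:[33,37] z:[28,34] -> hit [33,34] leaf, test {P13(miss), P16@t=101/3}

10 AABB tests over nodes [0, 2, 3, 5, 8, 11, 14, 7, 1, 13]; 2 leaves entered; closest P12.

== RESULT ==
10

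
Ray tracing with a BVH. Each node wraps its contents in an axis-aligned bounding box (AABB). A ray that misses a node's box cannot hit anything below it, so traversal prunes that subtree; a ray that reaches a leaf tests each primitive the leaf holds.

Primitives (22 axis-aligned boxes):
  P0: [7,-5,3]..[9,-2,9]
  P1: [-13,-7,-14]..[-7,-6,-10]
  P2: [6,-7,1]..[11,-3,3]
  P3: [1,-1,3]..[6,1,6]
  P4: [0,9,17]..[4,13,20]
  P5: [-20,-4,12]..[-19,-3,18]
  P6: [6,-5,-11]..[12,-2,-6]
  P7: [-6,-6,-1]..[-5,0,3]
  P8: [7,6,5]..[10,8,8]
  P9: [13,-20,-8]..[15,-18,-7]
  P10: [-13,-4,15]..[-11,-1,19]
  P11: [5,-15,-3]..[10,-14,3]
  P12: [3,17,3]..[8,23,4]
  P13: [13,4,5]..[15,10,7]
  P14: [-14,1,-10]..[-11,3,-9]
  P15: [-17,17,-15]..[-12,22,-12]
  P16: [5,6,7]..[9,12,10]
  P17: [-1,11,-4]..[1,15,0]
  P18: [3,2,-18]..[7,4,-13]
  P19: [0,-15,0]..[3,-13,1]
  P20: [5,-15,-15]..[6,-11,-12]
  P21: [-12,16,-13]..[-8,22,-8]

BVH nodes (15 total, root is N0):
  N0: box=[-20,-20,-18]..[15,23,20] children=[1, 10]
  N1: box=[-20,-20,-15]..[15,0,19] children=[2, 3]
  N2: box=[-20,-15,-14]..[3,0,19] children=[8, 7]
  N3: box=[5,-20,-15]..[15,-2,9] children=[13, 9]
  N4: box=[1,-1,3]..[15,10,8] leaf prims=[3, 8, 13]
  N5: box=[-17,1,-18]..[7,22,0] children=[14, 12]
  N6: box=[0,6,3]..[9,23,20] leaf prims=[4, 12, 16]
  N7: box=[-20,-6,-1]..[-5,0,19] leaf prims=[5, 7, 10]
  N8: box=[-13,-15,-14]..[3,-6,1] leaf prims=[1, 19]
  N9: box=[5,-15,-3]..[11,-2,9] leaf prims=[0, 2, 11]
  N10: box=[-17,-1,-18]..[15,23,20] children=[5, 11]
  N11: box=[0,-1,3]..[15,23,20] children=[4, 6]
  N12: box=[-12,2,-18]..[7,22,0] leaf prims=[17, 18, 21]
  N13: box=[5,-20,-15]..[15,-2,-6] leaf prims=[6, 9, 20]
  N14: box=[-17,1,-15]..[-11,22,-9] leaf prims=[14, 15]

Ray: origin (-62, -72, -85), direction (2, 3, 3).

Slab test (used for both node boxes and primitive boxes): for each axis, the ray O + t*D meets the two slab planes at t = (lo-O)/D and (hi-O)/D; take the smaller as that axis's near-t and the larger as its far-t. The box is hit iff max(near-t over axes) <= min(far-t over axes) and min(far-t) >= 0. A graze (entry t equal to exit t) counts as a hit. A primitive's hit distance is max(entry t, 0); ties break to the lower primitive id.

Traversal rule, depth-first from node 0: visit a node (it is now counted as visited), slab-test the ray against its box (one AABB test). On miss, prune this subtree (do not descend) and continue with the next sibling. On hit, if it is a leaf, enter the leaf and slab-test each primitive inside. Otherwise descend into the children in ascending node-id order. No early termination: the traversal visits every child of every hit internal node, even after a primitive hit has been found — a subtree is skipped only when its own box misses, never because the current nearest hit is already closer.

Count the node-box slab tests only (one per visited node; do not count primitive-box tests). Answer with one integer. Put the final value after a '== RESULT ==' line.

Traverse from the root:
N0 x:[21,77/2] y:[52/3,95/3] z:[67/3,35] -> hit [67/3,95/3], descend [1, 10]
  N1 x:[21,77/2] y:[52/3,24] z:[70/3,104/3] -> hit [70/3,24], descend [2, 3]
    N2 x:[21,65/2] y:[19,24] z:[71/3,104/3] -> hit [71/3,24], descend [7, 8]
      N7 x:[21,57/2] y:[22,24] z:[28,104/3] -> miss, prune
      N8 x:[49/2,65/2] y:[19,22] z:[71/3,86/3] -> miss, prune
    N3 x:[67/2,77/2] y:[52/3,70/3] z:[70/3,94/3] -> miss, prune
  N10 x:[45/2,77/2] y:[71/3,95/3] z:[67/3,35] -> hit [71/3,95/3], descend [5, 11]
    N5 x:[45/2,69/2] y:[73/3,94/3] z:[67/3,85/3] -> hit [73/3,85/3], descend [12, 14]
      N12 x:[25,69/2] y:[74/3,94/3] z:[67/3,85/3] -> hit [25,85/3] leaf, test {P17(miss), P18(miss), P21(miss)}
      N14 x:[45/2,51/2] y:[73/3,94/3] z:[70/3,76/3] -> hit [73/3,76/3] leaf, test {P14@t=25, P15(miss)}
    N11 x:[31,77/2] y:[71/3,95/3] z:[88/3,35] -> hit [31,95/3], descend [4, 6]
      N4 x:[63/2,77/2] y:[71/3,82/3] z:[88/3,31] -> miss, prune
      N6 x:[31,71/2] y:[26,95/3] z:[88/3,35] -> hit [31,95/3] leaf, test {P4(miss), P12(miss), P16(miss)}

Visited [0, 1, 2, 7, 8, 3, 10, 5, 12, 14, 11, 4, 6]. Tests: 13 box, 3 leaf. Nearest: P14.

== RESULT ==
13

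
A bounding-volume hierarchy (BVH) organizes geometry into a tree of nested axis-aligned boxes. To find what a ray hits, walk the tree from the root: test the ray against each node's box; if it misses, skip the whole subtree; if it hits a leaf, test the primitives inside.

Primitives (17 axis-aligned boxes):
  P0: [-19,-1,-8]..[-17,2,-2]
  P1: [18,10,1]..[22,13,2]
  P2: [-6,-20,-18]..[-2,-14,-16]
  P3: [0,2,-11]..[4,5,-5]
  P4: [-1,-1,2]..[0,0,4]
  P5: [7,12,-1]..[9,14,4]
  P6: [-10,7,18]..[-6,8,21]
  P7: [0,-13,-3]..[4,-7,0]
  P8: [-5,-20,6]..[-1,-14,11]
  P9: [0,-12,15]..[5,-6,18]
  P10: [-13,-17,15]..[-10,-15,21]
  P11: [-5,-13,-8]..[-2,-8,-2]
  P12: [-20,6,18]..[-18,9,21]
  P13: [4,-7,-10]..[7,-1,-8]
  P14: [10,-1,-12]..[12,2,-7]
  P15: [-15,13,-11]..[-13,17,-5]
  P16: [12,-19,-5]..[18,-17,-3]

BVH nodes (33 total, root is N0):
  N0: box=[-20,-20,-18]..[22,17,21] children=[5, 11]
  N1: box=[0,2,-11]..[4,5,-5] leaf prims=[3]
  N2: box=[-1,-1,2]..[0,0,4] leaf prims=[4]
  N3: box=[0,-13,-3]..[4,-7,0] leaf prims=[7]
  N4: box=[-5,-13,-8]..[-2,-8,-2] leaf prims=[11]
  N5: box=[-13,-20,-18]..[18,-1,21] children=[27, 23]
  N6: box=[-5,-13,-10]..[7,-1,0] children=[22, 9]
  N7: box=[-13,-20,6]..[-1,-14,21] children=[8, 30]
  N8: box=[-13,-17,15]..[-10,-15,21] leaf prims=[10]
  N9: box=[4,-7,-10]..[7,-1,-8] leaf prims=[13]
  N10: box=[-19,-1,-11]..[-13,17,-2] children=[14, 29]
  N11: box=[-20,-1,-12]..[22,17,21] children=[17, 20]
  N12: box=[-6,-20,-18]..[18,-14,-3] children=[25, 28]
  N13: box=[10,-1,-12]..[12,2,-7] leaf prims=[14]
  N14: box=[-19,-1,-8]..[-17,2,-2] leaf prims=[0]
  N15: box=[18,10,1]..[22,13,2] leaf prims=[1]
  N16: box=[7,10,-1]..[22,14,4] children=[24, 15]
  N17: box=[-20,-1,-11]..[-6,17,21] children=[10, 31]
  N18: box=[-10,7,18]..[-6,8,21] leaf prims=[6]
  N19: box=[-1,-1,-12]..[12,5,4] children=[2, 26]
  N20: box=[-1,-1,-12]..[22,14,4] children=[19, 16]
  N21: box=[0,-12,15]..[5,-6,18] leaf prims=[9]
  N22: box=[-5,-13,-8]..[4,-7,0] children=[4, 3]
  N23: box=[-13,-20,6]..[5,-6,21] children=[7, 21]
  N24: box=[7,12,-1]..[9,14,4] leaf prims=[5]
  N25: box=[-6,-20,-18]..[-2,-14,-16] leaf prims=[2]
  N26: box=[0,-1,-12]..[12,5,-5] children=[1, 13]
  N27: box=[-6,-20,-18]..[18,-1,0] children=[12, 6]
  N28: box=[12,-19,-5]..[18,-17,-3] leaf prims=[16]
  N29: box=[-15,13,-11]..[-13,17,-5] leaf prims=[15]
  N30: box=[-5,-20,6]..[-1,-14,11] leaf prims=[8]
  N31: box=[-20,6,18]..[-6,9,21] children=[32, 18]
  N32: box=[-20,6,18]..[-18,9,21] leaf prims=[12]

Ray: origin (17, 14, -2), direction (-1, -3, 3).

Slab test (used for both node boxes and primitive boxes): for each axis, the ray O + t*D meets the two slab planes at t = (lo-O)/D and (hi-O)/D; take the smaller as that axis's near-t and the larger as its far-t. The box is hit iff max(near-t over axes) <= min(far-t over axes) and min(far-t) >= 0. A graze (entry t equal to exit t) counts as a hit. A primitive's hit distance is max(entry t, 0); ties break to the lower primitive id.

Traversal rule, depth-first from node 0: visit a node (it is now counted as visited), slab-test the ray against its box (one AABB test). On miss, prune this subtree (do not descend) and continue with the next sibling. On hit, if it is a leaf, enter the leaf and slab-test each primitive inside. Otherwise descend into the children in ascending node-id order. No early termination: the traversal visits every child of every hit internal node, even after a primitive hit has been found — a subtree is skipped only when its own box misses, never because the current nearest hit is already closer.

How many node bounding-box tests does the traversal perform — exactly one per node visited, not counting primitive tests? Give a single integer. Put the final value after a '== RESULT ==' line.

Trace the traversal:
N0 x:[-5,37] y:[-1,34/3] z:[-16/3,23/3] -> hit [-1,23/3], descend [5, 11]
  N5 x:[-1,30] y:[5,34/3] z:[-16/3,23/3] -> hit [5,23/3], descend [23, 27]
    N23 x:[12,30] y:[20/3,34/3] z:[8/3,23/3] -> miss, prune
    N27 x:[-1,23] y:[5,34/3] z:[-16/3,2/3] -> miss, prune
  N11 x:[-5,37] y:[-1,5] z:[-10/3,23/3] -> hit [-1,5], descend [17, 20]
    N17 x:[23,37] y:[-1,5] z:[-3,23/3] -> miss, prune
    N20 x:[-5,18] y:[0,5] z:[-10/3,2] -> hit [0,2], descend [16, 19]
      N16 x:[-5,10] y:[0,4/3] z:[1/3,2] -> hit [1/3,4/3], descend [15, 24]
        N15 x:[-5,-1] y:[1/3,4/3] z:[1,4/3] -> miss, prune
        N24 x:[8,10] y:[0,2/3] z:[1/3,2] -> miss, prune
      N19 x:[5,18] y:[3,5] z:[-10/3,2] -> miss, prune

order=[0, 5, 23, 27, 11, 17, 20, 16, 15, 24, 19]  |boxes|=11  |leaves|=0  hit=miss

== RESULT ==
11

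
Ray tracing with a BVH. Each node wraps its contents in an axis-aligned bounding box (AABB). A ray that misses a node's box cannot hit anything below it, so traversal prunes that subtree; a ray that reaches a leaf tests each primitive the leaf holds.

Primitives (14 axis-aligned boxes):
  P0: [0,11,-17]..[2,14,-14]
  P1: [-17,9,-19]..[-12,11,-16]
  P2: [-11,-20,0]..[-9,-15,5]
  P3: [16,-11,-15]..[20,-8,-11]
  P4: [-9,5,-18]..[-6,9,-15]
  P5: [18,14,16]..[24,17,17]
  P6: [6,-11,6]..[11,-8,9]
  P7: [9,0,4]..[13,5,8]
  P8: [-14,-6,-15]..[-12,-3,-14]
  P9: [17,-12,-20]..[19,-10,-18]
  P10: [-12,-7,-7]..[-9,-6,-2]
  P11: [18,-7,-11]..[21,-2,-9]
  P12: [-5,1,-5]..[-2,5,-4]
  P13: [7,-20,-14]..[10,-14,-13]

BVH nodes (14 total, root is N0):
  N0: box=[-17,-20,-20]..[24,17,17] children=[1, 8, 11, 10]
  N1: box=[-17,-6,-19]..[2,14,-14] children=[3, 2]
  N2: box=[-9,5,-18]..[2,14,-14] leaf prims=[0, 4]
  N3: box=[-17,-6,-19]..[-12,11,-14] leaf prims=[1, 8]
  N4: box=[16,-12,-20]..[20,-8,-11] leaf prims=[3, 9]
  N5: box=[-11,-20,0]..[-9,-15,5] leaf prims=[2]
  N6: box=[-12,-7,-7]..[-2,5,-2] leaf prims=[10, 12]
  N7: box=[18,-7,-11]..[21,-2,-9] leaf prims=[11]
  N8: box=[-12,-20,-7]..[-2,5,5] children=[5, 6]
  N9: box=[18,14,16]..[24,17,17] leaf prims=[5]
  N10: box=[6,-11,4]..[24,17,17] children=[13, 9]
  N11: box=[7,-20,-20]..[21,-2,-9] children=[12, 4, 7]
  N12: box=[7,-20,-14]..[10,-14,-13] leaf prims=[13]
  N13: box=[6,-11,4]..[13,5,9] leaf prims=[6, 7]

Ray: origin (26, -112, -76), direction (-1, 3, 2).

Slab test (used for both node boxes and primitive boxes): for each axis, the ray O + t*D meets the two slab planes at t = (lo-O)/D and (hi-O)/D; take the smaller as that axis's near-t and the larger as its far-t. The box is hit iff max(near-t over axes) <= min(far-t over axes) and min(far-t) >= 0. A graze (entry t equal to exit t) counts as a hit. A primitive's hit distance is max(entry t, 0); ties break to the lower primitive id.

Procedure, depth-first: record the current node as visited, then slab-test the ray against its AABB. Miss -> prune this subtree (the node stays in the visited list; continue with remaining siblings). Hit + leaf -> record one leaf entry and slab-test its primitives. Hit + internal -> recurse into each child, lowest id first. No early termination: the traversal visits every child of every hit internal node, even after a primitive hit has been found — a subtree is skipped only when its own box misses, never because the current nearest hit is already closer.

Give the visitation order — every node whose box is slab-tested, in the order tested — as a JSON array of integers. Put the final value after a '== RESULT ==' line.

Walk:
N0 x:[2,43] y:[92/3,43] z:[28,93/2] -> hit [92/3,43], descend [1, 8, 10, 11]
  N1 x:[24,43] y:[106/3,42] z:[57/2,31] -> miss, prune
  N8 x:[28,38] y:[92/3,39] z:[69/2,81/2] -> hit [69/2,38], descend [5, 6]
    N5 x:[35,37] y:[92/3,97/3] z:[38,81/2] -> miss, prune
    N6 x:[28,38] y:[35,39] z:[69/2,37] -> hit [35,37] leaf, test {P10@t=35, P12(miss)}
  N10 x:[2,20] y:[101/3,43] z:[40,93/2] -> miss, prune
  N11 x:[5,19] y:[92/3,110/3] z:[28,67/2] -> miss, prune

Summary -> nodes [0, 1, 8, 5, 6, 10, 11]; box-tests=7; leaf-entries=1; first=P10

== RESULT ==
[0, 1, 8, 5, 6, 10, 11]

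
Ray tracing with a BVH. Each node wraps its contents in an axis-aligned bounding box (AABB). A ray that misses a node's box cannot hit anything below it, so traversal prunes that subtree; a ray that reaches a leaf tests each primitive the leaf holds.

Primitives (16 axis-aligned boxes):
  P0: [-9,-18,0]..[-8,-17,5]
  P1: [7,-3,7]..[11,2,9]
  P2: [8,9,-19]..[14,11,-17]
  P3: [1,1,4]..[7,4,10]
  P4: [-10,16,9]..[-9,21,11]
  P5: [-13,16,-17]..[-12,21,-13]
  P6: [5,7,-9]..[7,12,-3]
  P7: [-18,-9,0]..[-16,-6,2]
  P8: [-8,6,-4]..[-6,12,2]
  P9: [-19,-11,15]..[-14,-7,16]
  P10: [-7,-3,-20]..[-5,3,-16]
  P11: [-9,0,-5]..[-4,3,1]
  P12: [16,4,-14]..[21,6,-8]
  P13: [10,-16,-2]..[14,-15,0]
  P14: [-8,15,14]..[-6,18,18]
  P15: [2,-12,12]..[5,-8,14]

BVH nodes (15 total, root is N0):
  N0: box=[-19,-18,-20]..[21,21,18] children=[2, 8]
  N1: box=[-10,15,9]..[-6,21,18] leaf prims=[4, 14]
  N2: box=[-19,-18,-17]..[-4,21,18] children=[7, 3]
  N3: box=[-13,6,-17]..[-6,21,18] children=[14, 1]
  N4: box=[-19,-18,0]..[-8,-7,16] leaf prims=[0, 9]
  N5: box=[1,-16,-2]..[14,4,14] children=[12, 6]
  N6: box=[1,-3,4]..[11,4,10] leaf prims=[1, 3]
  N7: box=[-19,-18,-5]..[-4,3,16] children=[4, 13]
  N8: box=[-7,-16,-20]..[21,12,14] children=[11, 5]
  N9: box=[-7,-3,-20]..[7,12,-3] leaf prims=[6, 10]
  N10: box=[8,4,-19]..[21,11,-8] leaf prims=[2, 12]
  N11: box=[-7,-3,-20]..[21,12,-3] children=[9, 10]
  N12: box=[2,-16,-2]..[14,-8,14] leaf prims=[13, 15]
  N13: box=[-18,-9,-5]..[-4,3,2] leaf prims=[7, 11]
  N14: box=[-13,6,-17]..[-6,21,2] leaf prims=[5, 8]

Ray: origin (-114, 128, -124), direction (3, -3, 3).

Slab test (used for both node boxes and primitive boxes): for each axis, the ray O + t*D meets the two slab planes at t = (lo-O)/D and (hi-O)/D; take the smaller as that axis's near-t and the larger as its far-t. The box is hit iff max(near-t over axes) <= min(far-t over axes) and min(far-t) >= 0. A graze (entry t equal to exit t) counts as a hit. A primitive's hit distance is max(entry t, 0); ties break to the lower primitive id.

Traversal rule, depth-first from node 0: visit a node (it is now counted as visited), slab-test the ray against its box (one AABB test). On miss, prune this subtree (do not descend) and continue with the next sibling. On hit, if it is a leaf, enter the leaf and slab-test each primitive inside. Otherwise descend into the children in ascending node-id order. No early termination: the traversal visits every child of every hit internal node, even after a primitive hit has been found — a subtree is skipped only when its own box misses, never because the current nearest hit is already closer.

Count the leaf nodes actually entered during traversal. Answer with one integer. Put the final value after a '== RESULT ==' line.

Walk:
N0 x:[95/3,45] y:[107/3,146/3] z:[104/3,142/3] -> hit [107/3,45], descend [2, 8]
  N2 x:[95/3,110/3] y:[107/3,146/3] z:[107/3,142/3] -> hit [107/3,110/3], descend [3, 7]
    N3 x:[101/3,36] y:[107/3,122/3] z:[107/3,142/3] -> hit [107/3,36], descend [1, 14]
      N1 x:[104/3,36] y:[107/3,113/3] z:[133/3,142/3] -> miss, prune
      N14 x:[101/3,36] y:[107/3,122/3] z:[107/3,42] -> hit [107/3,36] leaf, test {P5(miss), P8(miss)}
    N7 x:[95/3,110/3] y:[125/3,146/3] z:[119/3,140/3] -> miss, prune
  N8 x:[107/3,45] y:[116/3,48] z:[104/3,46] -> hit [116/3,45], descend [5, 11]
    N5 x:[115/3,128/3] y:[124/3,48] z:[122/3,46] -> hit [124/3,128/3], descend [6, 12]
      N6 x:[115/3,125/3] y:[124/3,131/3] z:[128/3,134/3] -> miss, prune
      N12 x:[116/3,128/3] y:[136/3,48] z:[122/3,46] -> miss, prune
    N11 x:[107/3,45] y:[116/3,131/3] z:[104/3,121/3] -> hit [116/3,121/3], descend [9, 10]
      N9 x:[107/3,121/3] y:[116/3,131/3] z:[104/3,121/3] -> hit [116/3,121/3] leaf, test {P6@t=119/3, P10(miss)}
      N10 x:[122/3,45] y:[39,124/3] z:[35,116/3] -> miss, prune

Visited [0, 2, 3, 1, 14, 7, 8, 5, 6, 12, 11, 9, 10]. Tests: 13 box, 2 leaf. Nearest: P6.

== RESULT ==
2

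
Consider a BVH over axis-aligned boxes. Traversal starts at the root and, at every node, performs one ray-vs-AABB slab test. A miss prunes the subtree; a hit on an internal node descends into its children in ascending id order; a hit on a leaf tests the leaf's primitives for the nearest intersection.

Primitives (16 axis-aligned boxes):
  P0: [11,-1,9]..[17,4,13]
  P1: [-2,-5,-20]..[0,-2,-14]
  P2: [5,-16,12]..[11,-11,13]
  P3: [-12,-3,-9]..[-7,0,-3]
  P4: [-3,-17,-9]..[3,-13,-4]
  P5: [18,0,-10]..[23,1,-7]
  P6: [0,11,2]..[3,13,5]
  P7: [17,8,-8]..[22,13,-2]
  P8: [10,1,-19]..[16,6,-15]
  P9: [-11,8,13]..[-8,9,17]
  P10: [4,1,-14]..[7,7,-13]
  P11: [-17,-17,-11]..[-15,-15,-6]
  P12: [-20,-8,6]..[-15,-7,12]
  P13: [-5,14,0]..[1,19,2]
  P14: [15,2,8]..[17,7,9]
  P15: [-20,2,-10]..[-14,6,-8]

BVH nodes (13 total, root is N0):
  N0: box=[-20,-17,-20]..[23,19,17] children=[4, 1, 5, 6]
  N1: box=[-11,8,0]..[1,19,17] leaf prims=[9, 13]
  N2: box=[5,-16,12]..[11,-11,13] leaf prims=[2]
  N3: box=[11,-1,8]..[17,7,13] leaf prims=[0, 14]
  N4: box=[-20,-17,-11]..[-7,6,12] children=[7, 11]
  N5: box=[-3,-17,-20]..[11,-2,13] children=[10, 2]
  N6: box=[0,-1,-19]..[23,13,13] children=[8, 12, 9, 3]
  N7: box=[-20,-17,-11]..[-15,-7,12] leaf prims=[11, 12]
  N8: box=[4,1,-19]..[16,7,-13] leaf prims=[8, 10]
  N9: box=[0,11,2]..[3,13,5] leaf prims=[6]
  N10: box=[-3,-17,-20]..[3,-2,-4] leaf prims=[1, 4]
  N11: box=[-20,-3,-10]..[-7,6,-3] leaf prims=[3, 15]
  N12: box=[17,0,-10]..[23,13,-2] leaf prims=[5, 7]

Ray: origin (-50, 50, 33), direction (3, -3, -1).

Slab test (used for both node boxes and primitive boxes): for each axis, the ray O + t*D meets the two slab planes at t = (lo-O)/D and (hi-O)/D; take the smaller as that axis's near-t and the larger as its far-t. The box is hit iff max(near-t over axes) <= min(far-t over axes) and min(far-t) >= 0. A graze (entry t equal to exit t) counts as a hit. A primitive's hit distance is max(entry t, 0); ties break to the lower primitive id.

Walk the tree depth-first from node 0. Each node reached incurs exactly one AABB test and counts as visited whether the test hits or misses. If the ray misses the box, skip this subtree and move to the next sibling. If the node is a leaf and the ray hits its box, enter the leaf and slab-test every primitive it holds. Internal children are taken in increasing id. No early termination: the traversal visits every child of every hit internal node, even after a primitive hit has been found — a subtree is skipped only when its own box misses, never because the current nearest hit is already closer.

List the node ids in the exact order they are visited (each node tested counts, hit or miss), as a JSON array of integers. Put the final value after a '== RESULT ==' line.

Walk:
N0 x:[10,73/3] y:[31/3,67/3] z:[16,53] -> hit [16,67/3], descend [1, 4, 5, 6]
  N1 x:[13,17] y:[31/3,14] z:[16,33] -> miss, prune
  N4 x:[10,43/3] y:[44/3,67/3] z:[21,44] -> miss, prune
  N5 x:[47/3,61/3] y:[52/3,67/3] z:[20,53] -> hit [20,61/3], descend [2, 10]
    N2 x:[55/3,61/3] y:[61/3,22] z:[20,21] -> hit [61/3,61/3] leaf, test {P2@t=61/3}
    N10 x:[47/3,53/3] y:[52/3,67/3] z:[37,53] -> miss, prune
  N6 x:[50/3,73/3] y:[37/3,17] z:[20,52] -> miss, prune

Summary -> nodes [0, 1, 4, 5, 2, 10, 6]; box-tests=7; leaf-entries=1; first=P2

== RESULT ==
[0, 1, 4, 5, 2, 10, 6]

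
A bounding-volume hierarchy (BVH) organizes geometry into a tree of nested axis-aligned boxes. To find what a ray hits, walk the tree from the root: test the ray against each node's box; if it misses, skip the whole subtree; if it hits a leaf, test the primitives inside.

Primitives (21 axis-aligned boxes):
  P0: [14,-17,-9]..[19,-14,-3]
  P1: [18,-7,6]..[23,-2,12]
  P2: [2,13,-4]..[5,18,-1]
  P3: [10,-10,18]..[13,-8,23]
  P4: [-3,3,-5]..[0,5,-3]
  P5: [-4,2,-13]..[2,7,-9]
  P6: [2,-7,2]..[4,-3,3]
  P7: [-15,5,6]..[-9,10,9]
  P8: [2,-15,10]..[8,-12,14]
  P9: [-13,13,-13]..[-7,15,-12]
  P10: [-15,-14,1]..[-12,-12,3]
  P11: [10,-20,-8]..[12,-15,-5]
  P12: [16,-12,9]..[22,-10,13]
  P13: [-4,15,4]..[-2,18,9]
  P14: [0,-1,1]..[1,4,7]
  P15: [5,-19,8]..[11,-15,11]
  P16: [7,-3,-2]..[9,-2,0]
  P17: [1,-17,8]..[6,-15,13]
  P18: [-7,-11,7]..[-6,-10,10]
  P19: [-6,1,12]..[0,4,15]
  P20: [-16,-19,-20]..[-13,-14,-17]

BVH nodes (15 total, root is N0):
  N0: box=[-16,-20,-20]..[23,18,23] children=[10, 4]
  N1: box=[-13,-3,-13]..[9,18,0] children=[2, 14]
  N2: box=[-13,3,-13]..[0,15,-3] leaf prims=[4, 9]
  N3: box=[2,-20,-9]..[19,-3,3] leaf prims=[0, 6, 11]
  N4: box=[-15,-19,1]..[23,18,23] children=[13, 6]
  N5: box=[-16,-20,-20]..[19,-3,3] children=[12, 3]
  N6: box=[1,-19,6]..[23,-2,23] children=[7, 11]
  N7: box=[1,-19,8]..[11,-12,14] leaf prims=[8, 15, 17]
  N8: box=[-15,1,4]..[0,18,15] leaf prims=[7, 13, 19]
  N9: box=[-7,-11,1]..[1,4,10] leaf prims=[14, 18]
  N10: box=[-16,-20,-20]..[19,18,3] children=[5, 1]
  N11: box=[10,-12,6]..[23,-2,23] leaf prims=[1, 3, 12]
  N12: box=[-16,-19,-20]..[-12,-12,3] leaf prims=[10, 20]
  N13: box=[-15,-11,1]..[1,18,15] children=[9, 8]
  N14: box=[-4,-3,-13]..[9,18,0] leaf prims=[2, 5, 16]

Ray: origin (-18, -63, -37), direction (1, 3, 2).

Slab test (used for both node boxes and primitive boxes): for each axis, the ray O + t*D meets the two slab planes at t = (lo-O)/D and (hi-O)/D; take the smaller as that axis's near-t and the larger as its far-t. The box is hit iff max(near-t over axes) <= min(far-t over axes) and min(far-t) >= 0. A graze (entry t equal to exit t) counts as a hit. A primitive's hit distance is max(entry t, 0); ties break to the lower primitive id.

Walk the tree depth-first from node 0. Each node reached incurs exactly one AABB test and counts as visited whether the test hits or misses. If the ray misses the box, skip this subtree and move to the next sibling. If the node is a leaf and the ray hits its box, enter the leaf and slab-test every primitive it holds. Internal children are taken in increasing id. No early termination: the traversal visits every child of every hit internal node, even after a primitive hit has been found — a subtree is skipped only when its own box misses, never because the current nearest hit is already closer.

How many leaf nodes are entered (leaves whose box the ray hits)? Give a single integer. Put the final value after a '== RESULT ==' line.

Walk:
N0 x:[2,41] y:[43/3,27] z:[17/2,30] -> hit [43/3,27], descend [4, 10]
  N4 x:[3,41] y:[44/3,27] z:[19,30] -> hit [19,27], descend [6, 13]
    N6 x:[19,41] y:[44/3,61/3] z:[43/2,30] -> miss, prune
    N13 x:[3,19] y:[52/3,27] z:[19,26] -> hit [19,19], descend [8, 9]
      N8 x:[3,18] y:[64/3,27] z:[41/2,26] -> miss, prune
      N9 x:[11,19] y:[52/3,67/3] z:[19,47/2] -> hit [19,19] leaf, test {P14(miss), P18(miss)}
  N10 x:[2,37] y:[43/3,27] z:[17/2,20] -> hit [43/3,20], descend [1, 5]
    N1 x:[5,27] y:[20,27] z:[12,37/2] -> miss, prune
    N5 x:[2,37] y:[43/3,20] z:[17/2,20] -> hit [43/3,20], descend [3, 12]
      N3 x:[20,37] y:[43/3,20] z:[14,20] -> hit [20,20] leaf, test {P0(miss), P6@t=20, P11(miss)}
      N12 x:[2,6] y:[44/3,17] z:[17/2,20] -> miss, prune

Summary -> nodes [0, 4, 6, 13, 8, 9, 10, 1, 5, 3, 12]; box-tests=11; leaf-entries=2; first=P6

== RESULT ==
2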